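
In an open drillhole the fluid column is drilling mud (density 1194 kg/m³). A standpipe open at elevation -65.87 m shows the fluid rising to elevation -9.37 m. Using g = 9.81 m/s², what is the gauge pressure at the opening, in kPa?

Pressure head ψ = h − z = -9.37 − (-65.87) = 56.50 m.
P = ρgψ = 1194 × 9.81 × 56.50 = 661792 Pa ≈ 662 kPa.

P ≈ 662 kPa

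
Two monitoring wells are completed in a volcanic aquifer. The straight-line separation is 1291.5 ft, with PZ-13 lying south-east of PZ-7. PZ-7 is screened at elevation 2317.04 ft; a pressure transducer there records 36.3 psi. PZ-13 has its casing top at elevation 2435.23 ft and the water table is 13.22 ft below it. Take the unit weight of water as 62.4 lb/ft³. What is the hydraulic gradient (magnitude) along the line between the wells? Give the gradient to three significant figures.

Pressure head at PZ-7: ψ = 144·P/γ = 144 × 36.3 / 62.4 = 83.77 ft.
Total head at PZ-7: h = z + ψ = 2317.04 + 83.77 = 2400.81 ft.
Total head at PZ-13: h = 2435.23 − 13.22 = 2422.01 ft.
Head difference: h(PZ-7) − h(PZ-13) = 2400.81 − 2422.01 = -21.20 ft.
Hydraulic gradient: i = |Δh| / L = 21.20 / 1291.5 = 0.0164.

i ≈ 0.0164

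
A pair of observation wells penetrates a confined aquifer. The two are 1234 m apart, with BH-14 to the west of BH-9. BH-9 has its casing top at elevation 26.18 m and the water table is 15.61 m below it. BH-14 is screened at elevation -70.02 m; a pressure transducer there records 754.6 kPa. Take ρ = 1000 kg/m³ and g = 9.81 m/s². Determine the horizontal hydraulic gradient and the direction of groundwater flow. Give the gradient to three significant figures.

i ≈ 0.00297; groundwater flows toward the west

Total head at BH-9: h = 26.18 − 15.61 = 10.57 m.
Pressure head at BH-14: ψ = P/(ρg) = 754.6×1000 / (1000 × 9.81) = 76.92 m.
Total head at BH-14: h = z + ψ = -70.02 + 76.92 = 6.90 m.
Head difference: h(BH-9) − h(BH-14) = 10.57 − 6.90 = 3.67 m.
Hydraulic gradient: i = |Δh| / L = 3.67 / 1234 = 0.00297.
Flow is from higher to lower head: from BH-9 toward BH-14, i.e. toward the west.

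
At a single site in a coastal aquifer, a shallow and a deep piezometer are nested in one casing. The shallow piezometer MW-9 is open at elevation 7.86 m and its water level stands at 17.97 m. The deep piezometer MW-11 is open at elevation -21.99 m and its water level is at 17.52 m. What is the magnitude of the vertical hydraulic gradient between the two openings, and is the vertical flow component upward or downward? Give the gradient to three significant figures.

Total head at MW-9: h = 17.97 m (water level in the standpipe).
Total head at MW-11: h = 17.52 m.
Δh = h(MW-9) − h(MW-11) = 17.97 − 17.52 = 0.45 m.
Vertical separation Δz = 7.86 − (-21.99) = 29.85 m.
|i_v| = |Δh| / Δz = 0.45 / 29.85 = 0.0151.
Head is higher in the shallow piezometer, so vertical flow is downward (recharge condition).

|i_v| ≈ 0.0151; vertical flow is downward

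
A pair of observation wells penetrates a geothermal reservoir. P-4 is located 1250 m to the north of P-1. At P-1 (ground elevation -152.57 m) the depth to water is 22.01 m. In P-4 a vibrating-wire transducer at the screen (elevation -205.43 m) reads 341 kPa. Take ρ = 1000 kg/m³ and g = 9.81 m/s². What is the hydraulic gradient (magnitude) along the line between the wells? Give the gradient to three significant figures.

i ≈ 0.00313

Total head at P-1: h = -152.57 − 22.01 = -174.58 m.
Pressure head at P-4: ψ = P/(ρg) = 341×1000 / (1000 × 9.81) = 34.76 m.
Total head at P-4: h = z + ψ = -205.43 + 34.76 = -170.67 m.
Head difference: h(P-1) − h(P-4) = -174.58 − (-170.67) = -3.91 m.
Hydraulic gradient: i = |Δh| / L = 3.91 / 1250 = 0.00313.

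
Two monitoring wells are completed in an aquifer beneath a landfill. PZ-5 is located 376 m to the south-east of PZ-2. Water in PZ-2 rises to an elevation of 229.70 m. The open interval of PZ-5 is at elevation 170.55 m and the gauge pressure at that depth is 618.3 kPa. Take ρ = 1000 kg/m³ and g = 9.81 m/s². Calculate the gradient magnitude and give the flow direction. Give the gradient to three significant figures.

Total head at PZ-2: h = 229.70 m (water level in the piezometer is the total head).
Pressure head at PZ-5: ψ = P/(ρg) = 618.3×1000 / (1000 × 9.81) = 63.03 m.
Total head at PZ-5: h = z + ψ = 170.55 + 63.03 = 233.58 m.
Head difference: h(PZ-2) − h(PZ-5) = 229.70 − 233.58 = -3.88 m.
Hydraulic gradient: i = |Δh| / L = 3.88 / 376 = 0.0103.
Flow is from higher to lower head: from PZ-5 toward PZ-2, i.e. toward the north-west.

i ≈ 0.0103; groundwater flows toward the north-west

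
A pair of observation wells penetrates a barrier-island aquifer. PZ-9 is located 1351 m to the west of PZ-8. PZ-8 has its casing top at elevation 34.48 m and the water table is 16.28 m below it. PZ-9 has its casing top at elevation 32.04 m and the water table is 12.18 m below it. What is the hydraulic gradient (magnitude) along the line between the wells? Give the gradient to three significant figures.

i ≈ 0.00123

Total head at PZ-8: h = 34.48 − 16.28 = 18.20 m.
Total head at PZ-9: h = 32.04 − 12.18 = 19.86 m.
Head difference: h(PZ-8) − h(PZ-9) = 18.20 − 19.86 = -1.66 m.
Hydraulic gradient: i = |Δh| / L = 1.66 / 1351 = 0.00123.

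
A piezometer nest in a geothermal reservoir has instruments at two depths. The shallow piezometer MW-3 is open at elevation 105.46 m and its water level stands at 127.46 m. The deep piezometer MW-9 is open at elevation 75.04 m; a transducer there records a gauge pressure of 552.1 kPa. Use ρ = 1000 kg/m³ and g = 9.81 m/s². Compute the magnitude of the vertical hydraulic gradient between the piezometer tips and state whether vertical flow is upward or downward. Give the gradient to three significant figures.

Total head at MW-3: h = 127.46 m (water level in the standpipe).
Pressure head at MW-9: ψ = P/(ρg) = 552.1×1000 / (1000 × 9.81) = 56.28 m.
Total head at MW-9: h = z + ψ = 75.04 + 56.28 = 131.32 m.
Δh = h(MW-3) − h(MW-9) = 127.46 − 131.32 = -3.86 m.
Vertical separation Δz = 105.46 − 75.04 = 30.42 m.
|i_v| = |Δh| / Δz = 3.86 / 30.42 = 0.127.
Head is higher in the deep piezometer, so vertical flow is upward (discharge condition).

|i_v| ≈ 0.127; vertical flow is upward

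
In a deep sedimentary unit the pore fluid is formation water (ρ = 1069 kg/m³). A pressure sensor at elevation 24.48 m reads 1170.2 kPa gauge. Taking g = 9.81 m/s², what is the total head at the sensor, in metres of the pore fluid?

h ≈ 136.07 m

ψ = P/(ρg) = 1170.2×1000 / (1069 × 9.81) = 111.59 m.
h = z + ψ = 24.48 + 111.59 = 136.07 m.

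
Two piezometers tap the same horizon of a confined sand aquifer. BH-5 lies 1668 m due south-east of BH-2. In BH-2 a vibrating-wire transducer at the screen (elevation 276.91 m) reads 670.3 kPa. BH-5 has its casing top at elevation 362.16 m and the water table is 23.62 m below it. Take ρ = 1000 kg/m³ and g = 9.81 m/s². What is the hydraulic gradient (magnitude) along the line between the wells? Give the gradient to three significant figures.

i ≈ 0.00402

Pressure head at BH-2: ψ = P/(ρg) = 670.3×1000 / (1000 × 9.81) = 68.33 m.
Total head at BH-2: h = z + ψ = 276.91 + 68.33 = 345.24 m.
Total head at BH-5: h = 362.16 − 23.62 = 338.54 m.
Head difference: h(BH-2) − h(BH-5) = 345.24 − 338.54 = 6.70 m.
Hydraulic gradient: i = |Δh| / L = 6.70 / 1668 = 0.00402.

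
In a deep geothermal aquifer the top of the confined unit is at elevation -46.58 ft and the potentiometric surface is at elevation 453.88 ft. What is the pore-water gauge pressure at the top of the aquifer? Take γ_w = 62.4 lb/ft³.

Pressure head at the aquifer top: ψ = h − z = 453.88 − (-46.58) = 500.46 ft.
P = γψ/144 = 62.4 × 500.46 / 144 = 217 psi.

P ≈ 217 psi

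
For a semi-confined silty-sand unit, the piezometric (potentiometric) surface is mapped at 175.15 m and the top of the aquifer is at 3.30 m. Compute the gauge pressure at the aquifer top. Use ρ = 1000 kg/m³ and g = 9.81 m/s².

P ≈ 1690 kPa

Pressure head at the aquifer top: ψ = h − z = 175.15 − 3.30 = 171.85 m.
P = ρgψ = 1000 × 9.81 × 171.85 = 1685848 Pa ≈ 1690 kPa.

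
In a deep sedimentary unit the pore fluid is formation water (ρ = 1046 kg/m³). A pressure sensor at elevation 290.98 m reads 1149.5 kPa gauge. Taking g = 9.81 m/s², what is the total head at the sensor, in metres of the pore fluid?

h ≈ 403.00 m

ψ = P/(ρg) = 1149.5×1000 / (1046 × 9.81) = 112.02 m.
h = z + ψ = 290.98 + 112.02 = 403.00 m.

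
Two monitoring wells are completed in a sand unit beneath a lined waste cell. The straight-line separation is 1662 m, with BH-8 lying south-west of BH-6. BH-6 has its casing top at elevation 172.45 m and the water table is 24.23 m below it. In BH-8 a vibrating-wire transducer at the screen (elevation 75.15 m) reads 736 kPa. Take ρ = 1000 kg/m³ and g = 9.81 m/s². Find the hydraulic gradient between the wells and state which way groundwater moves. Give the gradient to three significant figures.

Total head at BH-6: h = 172.45 − 24.23 = 148.22 m.
Pressure head at BH-8: ψ = P/(ρg) = 736×1000 / (1000 × 9.81) = 75.03 m.
Total head at BH-8: h = z + ψ = 75.15 + 75.03 = 150.18 m.
Head difference: h(BH-6) − h(BH-8) = 148.22 − 150.18 = -1.96 m.
Hydraulic gradient: i = |Δh| / L = 1.96 / 1662 = 0.00118.
Flow is from higher to lower head: from BH-8 toward BH-6, i.e. toward the north-east.

i ≈ 0.00118; groundwater flows toward the north-east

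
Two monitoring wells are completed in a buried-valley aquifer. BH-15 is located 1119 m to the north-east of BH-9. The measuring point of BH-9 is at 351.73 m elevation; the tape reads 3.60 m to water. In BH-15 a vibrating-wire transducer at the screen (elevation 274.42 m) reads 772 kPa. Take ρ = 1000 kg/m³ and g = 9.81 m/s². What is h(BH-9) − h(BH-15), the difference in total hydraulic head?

Total head at BH-9: h = 351.73 − 3.60 = 348.13 m.
Pressure head at BH-15: ψ = P/(ρg) = 772×1000 / (1000 × 9.81) = 78.70 m.
Total head at BH-15: h = z + ψ = 274.42 + 78.70 = 353.12 m.
Head difference: h(BH-9) − h(BH-15) = 348.13 − 353.12 = -4.99 m.

Δh ≈ -4.99 m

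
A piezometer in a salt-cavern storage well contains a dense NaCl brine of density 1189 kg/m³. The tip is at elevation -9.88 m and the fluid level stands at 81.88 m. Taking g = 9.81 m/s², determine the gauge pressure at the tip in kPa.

Pressure head ψ = h − z = 81.88 − (-9.88) = 91.76 m.
P = ρgψ = 1189 × 9.81 × 91.76 = 1070297 Pa ≈ 1070 kPa.

P ≈ 1070 kPa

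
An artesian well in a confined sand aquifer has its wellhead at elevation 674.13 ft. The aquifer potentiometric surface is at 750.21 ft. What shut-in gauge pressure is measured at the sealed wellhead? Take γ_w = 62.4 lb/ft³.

P ≈ 33.0 psi

Head above the cap: Δh = 750.21 − 674.13 = 76.08 ft.
P = γΔh/144 = 62.4 × 76.08 / 144 = 33.0 psi.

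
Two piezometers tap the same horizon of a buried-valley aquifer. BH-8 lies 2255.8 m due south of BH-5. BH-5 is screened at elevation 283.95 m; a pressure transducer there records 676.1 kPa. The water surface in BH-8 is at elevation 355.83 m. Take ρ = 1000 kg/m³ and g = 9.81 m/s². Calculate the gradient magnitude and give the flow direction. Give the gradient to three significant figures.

Pressure head at BH-5: ψ = P/(ρg) = 676.1×1000 / (1000 × 9.81) = 68.92 m.
Total head at BH-5: h = z + ψ = 283.95 + 68.92 = 352.87 m.
Total head at BH-8: h = 355.83 m (water level in the piezometer is the total head).
Head difference: h(BH-5) − h(BH-8) = 352.87 − 355.83 = -2.96 m.
Hydraulic gradient: i = |Δh| / L = 2.96 / 2255.8 = 0.00131.
Flow is from higher to lower head: from BH-8 toward BH-5, i.e. toward the north.

i ≈ 0.00131; groundwater flows toward the north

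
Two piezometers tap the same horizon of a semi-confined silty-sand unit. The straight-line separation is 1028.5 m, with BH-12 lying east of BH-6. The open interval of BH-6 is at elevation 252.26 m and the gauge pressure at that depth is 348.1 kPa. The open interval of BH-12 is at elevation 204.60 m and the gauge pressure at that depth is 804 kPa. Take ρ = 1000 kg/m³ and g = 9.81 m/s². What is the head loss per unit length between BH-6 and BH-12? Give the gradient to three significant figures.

Pressure head at BH-6: ψ = P/(ρg) = 348.1×1000 / (1000 × 9.81) = 35.48 m.
Total head at BH-6: h = z + ψ = 252.26 + 35.48 = 287.74 m.
Pressure head at BH-12: ψ = P/(ρg) = 804×1000 / (1000 × 9.81) = 81.96 m.
Total head at BH-12: h = z + ψ = 204.60 + 81.96 = 286.56 m.
Head difference: h(BH-6) − h(BH-12) = 287.74 − 286.56 = 1.18 m.
Hydraulic gradient: i = |Δh| / L = 1.18 / 1028.5 = 0.00115.

i ≈ 0.00115 m/m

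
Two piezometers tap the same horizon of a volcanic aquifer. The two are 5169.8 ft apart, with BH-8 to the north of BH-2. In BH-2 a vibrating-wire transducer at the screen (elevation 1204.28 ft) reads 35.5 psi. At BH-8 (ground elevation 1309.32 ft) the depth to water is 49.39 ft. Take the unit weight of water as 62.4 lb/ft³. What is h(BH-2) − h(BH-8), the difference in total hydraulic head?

Pressure head at BH-2: ψ = 144·P/γ = 144 × 35.5 / 62.4 = 81.92 ft.
Total head at BH-2: h = z + ψ = 1204.28 + 81.92 = 1286.20 ft.
Total head at BH-8: h = 1309.32 − 49.39 = 1259.93 ft.
Head difference: h(BH-2) − h(BH-8) = 1286.20 − 1259.93 = 26.27 ft.

Δh ≈ 26.27 ft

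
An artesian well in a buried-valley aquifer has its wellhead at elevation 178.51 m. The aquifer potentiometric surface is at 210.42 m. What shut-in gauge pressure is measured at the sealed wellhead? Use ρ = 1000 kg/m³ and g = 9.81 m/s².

P ≈ 313 kPa

Head above the cap: Δh = 210.42 − 178.51 = 31.91 m.
P = ρgΔh = 1000 × 9.81 × 31.91 = 313037 Pa ≈ 313 kPa.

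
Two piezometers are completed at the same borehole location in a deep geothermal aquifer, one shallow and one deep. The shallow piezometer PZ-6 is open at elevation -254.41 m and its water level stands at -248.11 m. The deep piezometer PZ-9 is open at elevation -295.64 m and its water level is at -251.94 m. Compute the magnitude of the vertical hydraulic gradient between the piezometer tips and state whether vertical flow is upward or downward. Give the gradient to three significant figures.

Total head at PZ-6: h = -248.11 m (water level in the standpipe).
Total head at PZ-9: h = -251.94 m.
Δh = h(PZ-6) − h(PZ-9) = -248.11 − (-251.94) = 3.83 m.
Vertical separation Δz = -254.41 − (-295.64) = 41.23 m.
|i_v| = |Δh| / Δz = 3.83 / 41.23 = 0.0929.
Head is higher in the shallow piezometer, so vertical flow is downward (recharge condition).

|i_v| ≈ 0.0929; vertical flow is downward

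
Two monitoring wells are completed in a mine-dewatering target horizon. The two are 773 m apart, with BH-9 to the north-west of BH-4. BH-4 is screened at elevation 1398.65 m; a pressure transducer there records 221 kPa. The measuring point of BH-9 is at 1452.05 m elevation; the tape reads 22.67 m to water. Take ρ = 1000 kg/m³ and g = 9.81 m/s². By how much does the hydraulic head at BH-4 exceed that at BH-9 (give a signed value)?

Pressure head at BH-4: ψ = P/(ρg) = 221×1000 / (1000 × 9.81) = 22.53 m.
Total head at BH-4: h = z + ψ = 1398.65 + 22.53 = 1421.18 m.
Total head at BH-9: h = 1452.05 − 22.67 = 1429.38 m.
Head difference: h(BH-4) − h(BH-9) = 1421.18 − 1429.38 = -8.20 m.

Δh ≈ -8.20 m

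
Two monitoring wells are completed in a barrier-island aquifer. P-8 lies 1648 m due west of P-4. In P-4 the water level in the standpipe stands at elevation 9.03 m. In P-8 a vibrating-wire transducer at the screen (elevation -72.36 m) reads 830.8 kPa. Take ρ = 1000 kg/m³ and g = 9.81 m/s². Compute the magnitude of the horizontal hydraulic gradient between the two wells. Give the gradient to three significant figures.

Total head at P-4: h = 9.03 m (water level in the piezometer is the total head).
Pressure head at P-8: ψ = P/(ρg) = 830.8×1000 / (1000 × 9.81) = 84.69 m.
Total head at P-8: h = z + ψ = -72.36 + 84.69 = 12.33 m.
Head difference: h(P-4) − h(P-8) = 9.03 − 12.33 = -3.30 m.
Hydraulic gradient: i = |Δh| / L = 3.30 / 1648 = 0.00200.

i ≈ 0.00200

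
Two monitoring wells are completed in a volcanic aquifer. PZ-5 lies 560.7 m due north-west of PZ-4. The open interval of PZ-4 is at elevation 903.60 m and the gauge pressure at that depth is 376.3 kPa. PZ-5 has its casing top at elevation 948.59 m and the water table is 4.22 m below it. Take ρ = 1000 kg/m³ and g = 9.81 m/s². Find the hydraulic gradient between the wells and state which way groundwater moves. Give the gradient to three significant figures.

i ≈ 0.00430; groundwater flows toward the south-east

Pressure head at PZ-4: ψ = P/(ρg) = 376.3×1000 / (1000 × 9.81) = 38.36 m.
Total head at PZ-4: h = z + ψ = 903.60 + 38.36 = 941.96 m.
Total head at PZ-5: h = 948.59 − 4.22 = 944.37 m.
Head difference: h(PZ-4) − h(PZ-5) = 941.96 − 944.37 = -2.41 m.
Hydraulic gradient: i = |Δh| / L = 2.41 / 560.7 = 0.00430.
Flow is from higher to lower head: from PZ-5 toward PZ-4, i.e. toward the south-east.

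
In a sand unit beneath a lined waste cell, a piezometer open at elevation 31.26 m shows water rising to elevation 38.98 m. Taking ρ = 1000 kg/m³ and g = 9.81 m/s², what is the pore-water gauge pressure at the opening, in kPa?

P ≈ 75.7 kPa

Pressure head ψ = h − z = 38.98 − 31.26 = 7.72 m.
P = ρgψ = 1000 × 9.81 × 7.72 = 75733 Pa ≈ 75.7 kPa.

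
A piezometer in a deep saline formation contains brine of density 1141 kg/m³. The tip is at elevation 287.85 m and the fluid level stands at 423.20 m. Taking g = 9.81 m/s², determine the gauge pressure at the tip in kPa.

Pressure head ψ = h − z = 423.20 − 287.85 = 135.35 m.
P = ρgψ = 1141 × 9.81 × 135.35 = 1515001 Pa ≈ 1520 kPa.

P ≈ 1520 kPa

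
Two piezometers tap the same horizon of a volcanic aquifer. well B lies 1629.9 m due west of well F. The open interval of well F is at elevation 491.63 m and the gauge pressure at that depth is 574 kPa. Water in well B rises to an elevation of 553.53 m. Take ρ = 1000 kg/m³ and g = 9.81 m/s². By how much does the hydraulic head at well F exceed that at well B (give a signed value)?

Pressure head at well F: ψ = P/(ρg) = 574×1000 / (1000 × 9.81) = 58.51 m.
Total head at well F: h = z + ψ = 491.63 + 58.51 = 550.14 m.
Total head at well B: h = 553.53 m (water level in the piezometer is the total head).
Head difference: h(well F) − h(well B) = 550.14 − 553.53 = -3.39 m.

Δh ≈ -3.39 m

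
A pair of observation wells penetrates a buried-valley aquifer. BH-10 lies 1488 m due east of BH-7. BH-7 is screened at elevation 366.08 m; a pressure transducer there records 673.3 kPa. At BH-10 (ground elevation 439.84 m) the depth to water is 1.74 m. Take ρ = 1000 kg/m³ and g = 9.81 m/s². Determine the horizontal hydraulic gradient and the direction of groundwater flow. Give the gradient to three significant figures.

Pressure head at BH-7: ψ = P/(ρg) = 673.3×1000 / (1000 × 9.81) = 68.63 m.
Total head at BH-7: h = z + ψ = 366.08 + 68.63 = 434.71 m.
Total head at BH-10: h = 439.84 − 1.74 = 438.10 m.
Head difference: h(BH-7) − h(BH-10) = 434.71 − 438.10 = -3.39 m.
Hydraulic gradient: i = |Δh| / L = 3.39 / 1488 = 0.00228.
Flow is from higher to lower head: from BH-10 toward BH-7, i.e. toward the west.

i ≈ 0.00228; groundwater flows toward the west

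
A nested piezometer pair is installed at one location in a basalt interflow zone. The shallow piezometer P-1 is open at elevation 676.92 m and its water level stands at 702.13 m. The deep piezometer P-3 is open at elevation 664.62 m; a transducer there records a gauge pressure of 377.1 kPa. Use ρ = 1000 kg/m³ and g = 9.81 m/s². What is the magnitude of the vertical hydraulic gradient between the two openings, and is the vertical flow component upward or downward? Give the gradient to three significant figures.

Total head at P-1: h = 702.13 m (water level in the standpipe).
Pressure head at P-3: ψ = P/(ρg) = 377.1×1000 / (1000 × 9.81) = 38.44 m.
Total head at P-3: h = z + ψ = 664.62 + 38.44 = 703.06 m.
Δh = h(P-1) − h(P-3) = 702.13 − 703.06 = -0.93 m.
Vertical separation Δz = 676.92 − 664.62 = 12.30 m.
|i_v| = |Δh| / Δz = 0.93 / 12.30 = 0.0756.
Head is higher in the deep piezometer, so vertical flow is upward (discharge condition).

|i_v| ≈ 0.0756; vertical flow is upward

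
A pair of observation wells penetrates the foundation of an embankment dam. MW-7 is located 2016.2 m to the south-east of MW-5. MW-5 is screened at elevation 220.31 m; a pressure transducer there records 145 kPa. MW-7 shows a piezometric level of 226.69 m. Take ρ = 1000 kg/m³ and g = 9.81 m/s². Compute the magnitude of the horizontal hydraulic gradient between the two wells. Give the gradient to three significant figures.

i ≈ 0.00417

Pressure head at MW-5: ψ = P/(ρg) = 145×1000 / (1000 × 9.81) = 14.78 m.
Total head at MW-5: h = z + ψ = 220.31 + 14.78 = 235.09 m.
Total head at MW-7: h = 226.69 m (water level in the piezometer is the total head).
Head difference: h(MW-5) − h(MW-7) = 235.09 − 226.69 = 8.40 m.
Hydraulic gradient: i = |Δh| / L = 8.40 / 2016.2 = 0.00417.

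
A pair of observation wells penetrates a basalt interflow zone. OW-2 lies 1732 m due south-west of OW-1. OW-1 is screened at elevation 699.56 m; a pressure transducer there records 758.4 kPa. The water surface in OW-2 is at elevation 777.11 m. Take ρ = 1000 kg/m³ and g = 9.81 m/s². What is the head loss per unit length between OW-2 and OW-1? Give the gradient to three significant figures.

i ≈ 0.000139 m/m

Pressure head at OW-1: ψ = P/(ρg) = 758.4×1000 / (1000 × 9.81) = 77.31 m.
Total head at OW-1: h = z + ψ = 699.56 + 77.31 = 776.87 m.
Total head at OW-2: h = 777.11 m (water level in the piezometer is the total head).
Head difference: h(OW-1) − h(OW-2) = 776.87 − 777.11 = -0.24 m.
Hydraulic gradient: i = |Δh| / L = 0.24 / 1732 = 0.000139.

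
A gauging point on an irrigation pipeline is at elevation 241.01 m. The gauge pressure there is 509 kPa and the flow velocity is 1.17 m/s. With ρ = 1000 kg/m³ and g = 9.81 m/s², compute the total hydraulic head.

h ≈ 292.97 m

Pressure head ψ = P/(ρg) = 509×1000 / (1000 × 9.81) = 51.89 m.
Velocity head = v²/(2g) = 1.17² / (2 × 9.81) = 0.070 m.
h = z + ψ + v²/(2g) = 241.01 + 51.89 + 0.070 = 292.97 m.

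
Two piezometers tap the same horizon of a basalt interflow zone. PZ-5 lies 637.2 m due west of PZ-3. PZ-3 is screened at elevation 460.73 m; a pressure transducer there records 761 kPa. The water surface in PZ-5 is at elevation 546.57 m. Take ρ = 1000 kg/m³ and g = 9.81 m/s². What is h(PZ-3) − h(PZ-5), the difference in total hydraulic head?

Pressure head at PZ-3: ψ = P/(ρg) = 761×1000 / (1000 × 9.81) = 77.57 m.
Total head at PZ-3: h = z + ψ = 460.73 + 77.57 = 538.30 m.
Total head at PZ-5: h = 546.57 m (water level in the piezometer is the total head).
Head difference: h(PZ-3) − h(PZ-5) = 538.30 − 546.57 = -8.27 m.

Δh ≈ -8.27 m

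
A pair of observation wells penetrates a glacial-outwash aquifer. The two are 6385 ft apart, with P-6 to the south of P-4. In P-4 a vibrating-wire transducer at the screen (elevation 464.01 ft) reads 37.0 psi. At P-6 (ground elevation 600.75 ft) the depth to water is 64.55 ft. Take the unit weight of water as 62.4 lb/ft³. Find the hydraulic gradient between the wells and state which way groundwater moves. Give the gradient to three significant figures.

Pressure head at P-4: ψ = 144·P/γ = 144 × 37.0 / 62.4 = 85.38 ft.
Total head at P-4: h = z + ψ = 464.01 + 85.38 = 549.39 ft.
Total head at P-6: h = 600.75 − 64.55 = 536.20 ft.
Head difference: h(P-4) − h(P-6) = 549.39 − 536.20 = 13.19 ft.
Hydraulic gradient: i = |Δh| / L = 13.19 / 6385 = 0.00207.
Flow is from higher to lower head: from P-4 toward P-6, i.e. toward the south.

i ≈ 0.00207; groundwater flows toward the south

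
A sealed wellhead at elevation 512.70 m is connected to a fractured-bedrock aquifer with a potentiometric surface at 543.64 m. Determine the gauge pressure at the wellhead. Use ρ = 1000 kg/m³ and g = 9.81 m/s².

Head above the cap: Δh = 543.64 − 512.70 = 30.94 m.
P = ρgΔh = 1000 × 9.81 × 30.94 = 303521 Pa ≈ 304 kPa.

P ≈ 304 kPa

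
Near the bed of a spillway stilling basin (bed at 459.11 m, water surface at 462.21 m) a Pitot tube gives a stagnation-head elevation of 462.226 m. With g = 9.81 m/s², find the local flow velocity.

Near the bed, under hydrostatic conditions, the piezometric head (z + ψ) equals the free-surface elevation, 462.21 m.
Velocity head = total − piezometric = 462.226 − 462.21 = 0.016 m.
v = √(2g·h_v) = √(2 × 9.81 × 0.016) = 0.560 m/s.

v ≈ 0.560 m/s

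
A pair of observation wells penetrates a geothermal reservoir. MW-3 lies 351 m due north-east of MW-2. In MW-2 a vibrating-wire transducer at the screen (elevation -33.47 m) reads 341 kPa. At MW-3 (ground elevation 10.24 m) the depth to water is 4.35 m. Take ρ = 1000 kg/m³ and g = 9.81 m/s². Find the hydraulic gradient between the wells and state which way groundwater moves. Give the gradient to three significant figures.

Pressure head at MW-2: ψ = P/(ρg) = 341×1000 / (1000 × 9.81) = 34.76 m.
Total head at MW-2: h = z + ψ = -33.47 + 34.76 = 1.29 m.
Total head at MW-3: h = 10.24 − 4.35 = 5.89 m.
Head difference: h(MW-2) − h(MW-3) = 1.29 − 5.89 = -4.60 m.
Hydraulic gradient: i = |Δh| / L = 4.60 / 351 = 0.0131.
Flow is from higher to lower head: from MW-3 toward MW-2, i.e. toward the south-west.

i ≈ 0.0131; groundwater flows toward the south-west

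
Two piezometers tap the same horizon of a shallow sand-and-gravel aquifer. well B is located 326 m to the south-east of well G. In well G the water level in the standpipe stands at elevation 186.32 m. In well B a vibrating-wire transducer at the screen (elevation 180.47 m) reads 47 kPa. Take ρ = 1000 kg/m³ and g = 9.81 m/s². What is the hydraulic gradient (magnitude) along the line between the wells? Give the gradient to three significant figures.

i ≈ 0.00325

Total head at well G: h = 186.32 m (water level in the piezometer is the total head).
Pressure head at well B: ψ = P/(ρg) = 47×1000 / (1000 × 9.81) = 4.79 m.
Total head at well B: h = z + ψ = 180.47 + 4.79 = 185.26 m.
Head difference: h(well G) − h(well B) = 186.32 − 185.26 = 1.06 m.
Hydraulic gradient: i = |Δh| / L = 1.06 / 326 = 0.00325.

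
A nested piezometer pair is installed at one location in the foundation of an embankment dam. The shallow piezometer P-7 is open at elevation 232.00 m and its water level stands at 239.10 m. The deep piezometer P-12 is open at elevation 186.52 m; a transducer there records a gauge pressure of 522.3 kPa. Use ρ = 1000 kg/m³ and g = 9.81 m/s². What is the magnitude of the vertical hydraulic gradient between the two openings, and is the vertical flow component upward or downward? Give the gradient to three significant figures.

Total head at P-7: h = 239.10 m (water level in the standpipe).
Pressure head at P-12: ψ = P/(ρg) = 522.3×1000 / (1000 × 9.81) = 53.24 m.
Total head at P-12: h = z + ψ = 186.52 + 53.24 = 239.76 m.
Δh = h(P-7) − h(P-12) = 239.10 − 239.76 = -0.66 m.
Vertical separation Δz = 232.00 − 186.52 = 45.48 m.
|i_v| = |Δh| / Δz = 0.66 / 45.48 = 0.0145.
Head is higher in the deep piezometer, so vertical flow is upward (discharge condition).

|i_v| ≈ 0.0145; vertical flow is upward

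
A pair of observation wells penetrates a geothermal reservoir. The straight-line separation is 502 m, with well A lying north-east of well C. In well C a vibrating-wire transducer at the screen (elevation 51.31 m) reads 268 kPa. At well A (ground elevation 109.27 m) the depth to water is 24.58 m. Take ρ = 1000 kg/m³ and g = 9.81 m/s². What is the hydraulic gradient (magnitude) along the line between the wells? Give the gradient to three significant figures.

i ≈ 0.0121

Pressure head at well C: ψ = P/(ρg) = 268×1000 / (1000 × 9.81) = 27.32 m.
Total head at well C: h = z + ψ = 51.31 + 27.32 = 78.63 m.
Total head at well A: h = 109.27 − 24.58 = 84.69 m.
Head difference: h(well C) − h(well A) = 78.63 − 84.69 = -6.06 m.
Hydraulic gradient: i = |Δh| / L = 6.06 / 502 = 0.0121.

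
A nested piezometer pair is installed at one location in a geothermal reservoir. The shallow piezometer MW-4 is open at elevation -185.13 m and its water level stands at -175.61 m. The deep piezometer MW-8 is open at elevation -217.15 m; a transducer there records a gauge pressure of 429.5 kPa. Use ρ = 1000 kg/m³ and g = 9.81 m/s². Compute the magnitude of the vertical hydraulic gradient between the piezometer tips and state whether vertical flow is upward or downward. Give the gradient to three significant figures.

|i_v| ≈ 0.0700; vertical flow is upward

Total head at MW-4: h = -175.61 m (water level in the standpipe).
Pressure head at MW-8: ψ = P/(ρg) = 429.5×1000 / (1000 × 9.81) = 43.78 m.
Total head at MW-8: h = z + ψ = -217.15 + 43.78 = -173.37 m.
Δh = h(MW-4) − h(MW-8) = -175.61 − (-173.37) = -2.24 m.
Vertical separation Δz = -185.13 − (-217.15) = 32.02 m.
|i_v| = |Δh| / Δz = 2.24 / 32.02 = 0.0700.
Head is higher in the deep piezometer, so vertical flow is upward (discharge condition).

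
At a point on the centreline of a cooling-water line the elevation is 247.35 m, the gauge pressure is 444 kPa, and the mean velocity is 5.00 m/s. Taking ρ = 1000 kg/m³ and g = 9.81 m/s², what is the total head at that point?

h ≈ 293.88 m

Pressure head ψ = P/(ρg) = 444×1000 / (1000 × 9.81) = 45.26 m.
Velocity head = v²/(2g) = 5.00² / (2 × 9.81) = 1.274 m.
h = z + ψ + v²/(2g) = 247.35 + 45.26 + 1.274 = 293.88 m.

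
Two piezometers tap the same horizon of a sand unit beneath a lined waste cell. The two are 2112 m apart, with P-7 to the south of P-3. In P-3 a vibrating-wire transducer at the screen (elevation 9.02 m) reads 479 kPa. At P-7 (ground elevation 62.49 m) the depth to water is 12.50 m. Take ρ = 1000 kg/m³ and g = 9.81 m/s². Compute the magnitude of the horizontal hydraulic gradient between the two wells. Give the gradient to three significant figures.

i ≈ 0.00372

Pressure head at P-3: ψ = P/(ρg) = 479×1000 / (1000 × 9.81) = 48.83 m.
Total head at P-3: h = z + ψ = 9.02 + 48.83 = 57.85 m.
Total head at P-7: h = 62.49 − 12.50 = 49.99 m.
Head difference: h(P-3) − h(P-7) = 57.85 − 49.99 = 7.86 m.
Hydraulic gradient: i = |Δh| / L = 7.86 / 2112 = 0.00372.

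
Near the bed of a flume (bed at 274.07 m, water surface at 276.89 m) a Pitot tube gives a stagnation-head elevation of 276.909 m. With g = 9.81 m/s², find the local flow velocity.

Near the bed, under hydrostatic conditions, the piezometric head (z + ψ) equals the free-surface elevation, 276.89 m.
Velocity head = total − piezometric = 276.909 − 276.89 = 0.019 m.
v = √(2g·h_v) = √(2 × 9.81 × 0.019) = 0.611 m/s.

v ≈ 0.611 m/s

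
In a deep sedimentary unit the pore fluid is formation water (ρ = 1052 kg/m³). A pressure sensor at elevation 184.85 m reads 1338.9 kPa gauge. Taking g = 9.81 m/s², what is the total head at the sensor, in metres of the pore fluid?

ψ = P/(ρg) = 1338.9×1000 / (1052 × 9.81) = 129.74 m.
h = z + ψ = 184.85 + 129.74 = 314.59 m.

h ≈ 314.59 m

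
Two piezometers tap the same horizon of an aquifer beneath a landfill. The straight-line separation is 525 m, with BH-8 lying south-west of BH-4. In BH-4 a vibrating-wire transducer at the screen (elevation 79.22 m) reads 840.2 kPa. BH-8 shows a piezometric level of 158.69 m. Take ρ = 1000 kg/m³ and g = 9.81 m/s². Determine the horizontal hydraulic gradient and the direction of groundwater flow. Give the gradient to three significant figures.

i ≈ 0.0118; groundwater flows toward the south-west

Pressure head at BH-4: ψ = P/(ρg) = 840.2×1000 / (1000 × 9.81) = 85.65 m.
Total head at BH-4: h = z + ψ = 79.22 + 85.65 = 164.87 m.
Total head at BH-8: h = 158.69 m (water level in the piezometer is the total head).
Head difference: h(BH-4) − h(BH-8) = 164.87 − 158.69 = 6.18 m.
Hydraulic gradient: i = |Δh| / L = 6.18 / 525 = 0.0118.
Flow is from higher to lower head: from BH-4 toward BH-8, i.e. toward the south-west.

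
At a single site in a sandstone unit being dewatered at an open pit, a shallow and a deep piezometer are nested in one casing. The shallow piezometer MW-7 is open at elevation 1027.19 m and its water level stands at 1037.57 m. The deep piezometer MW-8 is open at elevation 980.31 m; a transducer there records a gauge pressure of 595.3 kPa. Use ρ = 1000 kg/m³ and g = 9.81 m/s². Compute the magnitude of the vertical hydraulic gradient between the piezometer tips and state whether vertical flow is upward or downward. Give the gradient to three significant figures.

|i_v| ≈ 0.0730; vertical flow is upward

Total head at MW-7: h = 1037.57 m (water level in the standpipe).
Pressure head at MW-8: ψ = P/(ρg) = 595.3×1000 / (1000 × 9.81) = 60.68 m.
Total head at MW-8: h = z + ψ = 980.31 + 60.68 = 1040.99 m.
Δh = h(MW-7) − h(MW-8) = 1037.57 − 1040.99 = -3.42 m.
Vertical separation Δz = 1027.19 − 980.31 = 46.88 m.
|i_v| = |Δh| / Δz = 3.42 / 46.88 = 0.0730.
Head is higher in the deep piezometer, so vertical flow is upward (discharge condition).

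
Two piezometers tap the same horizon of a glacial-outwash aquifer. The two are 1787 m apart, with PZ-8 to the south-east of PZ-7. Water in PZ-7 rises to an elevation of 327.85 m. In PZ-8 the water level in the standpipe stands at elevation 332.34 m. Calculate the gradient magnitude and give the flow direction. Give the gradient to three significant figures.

Total head at PZ-7: h = 327.85 m (water level in the piezometer is the total head).
Total head at PZ-8: h = 332.34 m (water level in the piezometer is the total head).
Head difference: h(PZ-7) − h(PZ-8) = 327.85 − 332.34 = -4.49 m.
Hydraulic gradient: i = |Δh| / L = 4.49 / 1787 = 0.00251.
Flow is from higher to lower head: from PZ-8 toward PZ-7, i.e. toward the north-west.

i ≈ 0.00251; groundwater flows toward the north-west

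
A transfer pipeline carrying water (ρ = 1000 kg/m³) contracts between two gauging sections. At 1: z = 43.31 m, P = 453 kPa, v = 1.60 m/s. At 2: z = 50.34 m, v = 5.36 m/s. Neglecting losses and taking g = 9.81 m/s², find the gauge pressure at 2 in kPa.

Pressure head at 1: ψ₁ = P₁/(ρg) = 453×1000 / (1000 × 9.81) = 46.18 m.
Velocity heads: v₁²/2g = 1.60²/19.62 = 0.130 m; v₂²/2g = 5.36²/19.62 = 1.464 m.
Total head H = z₁ + ψ₁ + v₁²/2g = 43.31 + 46.18 + 0.130 = 89.62 m.
ψ₂ = H − z₂ − v₂²/2g = 89.62 − 50.34 − 1.464 = 37.82 m.
P₂ = ρgψ₂ = 1000 × 9.81 × 37.82 ≈ 371 kPa.

P₂ ≈ 371 kPa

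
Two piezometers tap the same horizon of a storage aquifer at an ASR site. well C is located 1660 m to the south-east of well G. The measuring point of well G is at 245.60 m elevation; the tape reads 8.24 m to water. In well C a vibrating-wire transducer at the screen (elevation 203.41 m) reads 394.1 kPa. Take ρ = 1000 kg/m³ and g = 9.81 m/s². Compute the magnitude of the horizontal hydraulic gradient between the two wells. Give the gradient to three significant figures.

Total head at well G: h = 245.60 − 8.24 = 237.36 m.
Pressure head at well C: ψ = P/(ρg) = 394.1×1000 / (1000 × 9.81) = 40.17 m.
Total head at well C: h = z + ψ = 203.41 + 40.17 = 243.58 m.
Head difference: h(well G) − h(well C) = 237.36 − 243.58 = -6.22 m.
Hydraulic gradient: i = |Δh| / L = 6.22 / 1660 = 0.00375.

i ≈ 0.00375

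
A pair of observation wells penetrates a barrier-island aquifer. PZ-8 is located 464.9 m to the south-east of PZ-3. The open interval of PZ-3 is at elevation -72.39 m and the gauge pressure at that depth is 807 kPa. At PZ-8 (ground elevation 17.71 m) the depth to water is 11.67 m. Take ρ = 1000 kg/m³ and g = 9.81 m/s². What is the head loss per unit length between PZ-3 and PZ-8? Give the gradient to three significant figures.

Pressure head at PZ-3: ψ = P/(ρg) = 807×1000 / (1000 × 9.81) = 82.26 m.
Total head at PZ-3: h = z + ψ = -72.39 + 82.26 = 9.87 m.
Total head at PZ-8: h = 17.71 − 11.67 = 6.04 m.
Head difference: h(PZ-3) − h(PZ-8) = 9.87 − 6.04 = 3.83 m.
Hydraulic gradient: i = |Δh| / L = 3.83 / 464.9 = 0.00824.

i ≈ 0.00824 m/m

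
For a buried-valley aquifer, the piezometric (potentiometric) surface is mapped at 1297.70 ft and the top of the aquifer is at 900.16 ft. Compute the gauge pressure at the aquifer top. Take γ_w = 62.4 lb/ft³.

P ≈ 172 psi

Pressure head at the aquifer top: ψ = h − z = 1297.70 − 900.16 = 397.54 ft.
P = γψ/144 = 62.4 × 397.54 / 144 = 172 psi.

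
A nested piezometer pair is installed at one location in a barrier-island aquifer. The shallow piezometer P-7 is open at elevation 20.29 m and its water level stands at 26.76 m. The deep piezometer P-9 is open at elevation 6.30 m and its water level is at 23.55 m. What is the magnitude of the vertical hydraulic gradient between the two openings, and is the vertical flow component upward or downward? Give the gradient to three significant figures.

Total head at P-7: h = 26.76 m (water level in the standpipe).
Total head at P-9: h = 23.55 m.
Δh = h(P-7) − h(P-9) = 26.76 − 23.55 = 3.21 m.
Vertical separation Δz = 20.29 − 6.30 = 13.99 m.
|i_v| = |Δh| / Δz = 3.21 / 13.99 = 0.229.
Head is higher in the shallow piezometer, so vertical flow is downward (recharge condition).

|i_v| ≈ 0.229; vertical flow is downward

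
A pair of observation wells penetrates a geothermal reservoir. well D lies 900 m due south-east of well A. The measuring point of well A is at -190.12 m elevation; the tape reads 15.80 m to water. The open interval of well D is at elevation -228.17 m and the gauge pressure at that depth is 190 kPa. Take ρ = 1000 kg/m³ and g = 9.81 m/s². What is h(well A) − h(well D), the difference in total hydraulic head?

Total head at well A: h = -190.12 − 15.80 = -205.92 m.
Pressure head at well D: ψ = P/(ρg) = 190×1000 / (1000 × 9.81) = 19.37 m.
Total head at well D: h = z + ψ = -228.17 + 19.37 = -208.80 m.
Head difference: h(well A) − h(well D) = -205.92 − (-208.80) = 2.88 m.

Δh ≈ 2.88 m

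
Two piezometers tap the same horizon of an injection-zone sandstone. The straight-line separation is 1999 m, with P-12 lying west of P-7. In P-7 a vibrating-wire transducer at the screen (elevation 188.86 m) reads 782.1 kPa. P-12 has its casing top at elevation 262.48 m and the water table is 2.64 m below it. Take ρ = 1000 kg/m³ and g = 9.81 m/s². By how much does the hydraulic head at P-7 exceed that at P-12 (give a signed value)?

Δh ≈ 8.74 m

Pressure head at P-7: ψ = P/(ρg) = 782.1×1000 / (1000 × 9.81) = 79.72 m.
Total head at P-7: h = z + ψ = 188.86 + 79.72 = 268.58 m.
Total head at P-12: h = 262.48 − 2.64 = 259.84 m.
Head difference: h(P-7) − h(P-12) = 268.58 − 259.84 = 8.74 m.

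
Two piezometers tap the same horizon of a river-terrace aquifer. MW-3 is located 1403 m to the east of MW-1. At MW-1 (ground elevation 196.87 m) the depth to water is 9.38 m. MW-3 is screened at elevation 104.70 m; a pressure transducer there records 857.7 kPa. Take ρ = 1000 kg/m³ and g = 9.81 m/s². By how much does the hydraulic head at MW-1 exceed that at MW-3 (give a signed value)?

Δh ≈ -4.64 m

Total head at MW-1: h = 196.87 − 9.38 = 187.49 m.
Pressure head at MW-3: ψ = P/(ρg) = 857.7×1000 / (1000 × 9.81) = 87.43 m.
Total head at MW-3: h = z + ψ = 104.70 + 87.43 = 192.13 m.
Head difference: h(MW-1) − h(MW-3) = 187.49 − 192.13 = -4.64 m.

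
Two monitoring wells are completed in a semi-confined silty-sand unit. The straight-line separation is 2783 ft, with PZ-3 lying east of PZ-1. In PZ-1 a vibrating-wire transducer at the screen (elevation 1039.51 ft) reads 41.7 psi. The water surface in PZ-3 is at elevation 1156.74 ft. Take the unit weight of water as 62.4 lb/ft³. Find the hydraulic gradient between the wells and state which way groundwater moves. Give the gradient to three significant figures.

Pressure head at PZ-1: ψ = 144·P/γ = 144 × 41.7 / 62.4 = 96.23 ft.
Total head at PZ-1: h = z + ψ = 1039.51 + 96.23 = 1135.74 ft.
Total head at PZ-3: h = 1156.74 ft (water level in the piezometer is the total head).
Head difference: h(PZ-1) − h(PZ-3) = 1135.74 − 1156.74 = -21.00 ft.
Hydraulic gradient: i = |Δh| / L = 21.00 / 2783 = 0.00755.
Flow is from higher to lower head: from PZ-3 toward PZ-1, i.e. toward the west.

i ≈ 0.00755; groundwater flows toward the west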